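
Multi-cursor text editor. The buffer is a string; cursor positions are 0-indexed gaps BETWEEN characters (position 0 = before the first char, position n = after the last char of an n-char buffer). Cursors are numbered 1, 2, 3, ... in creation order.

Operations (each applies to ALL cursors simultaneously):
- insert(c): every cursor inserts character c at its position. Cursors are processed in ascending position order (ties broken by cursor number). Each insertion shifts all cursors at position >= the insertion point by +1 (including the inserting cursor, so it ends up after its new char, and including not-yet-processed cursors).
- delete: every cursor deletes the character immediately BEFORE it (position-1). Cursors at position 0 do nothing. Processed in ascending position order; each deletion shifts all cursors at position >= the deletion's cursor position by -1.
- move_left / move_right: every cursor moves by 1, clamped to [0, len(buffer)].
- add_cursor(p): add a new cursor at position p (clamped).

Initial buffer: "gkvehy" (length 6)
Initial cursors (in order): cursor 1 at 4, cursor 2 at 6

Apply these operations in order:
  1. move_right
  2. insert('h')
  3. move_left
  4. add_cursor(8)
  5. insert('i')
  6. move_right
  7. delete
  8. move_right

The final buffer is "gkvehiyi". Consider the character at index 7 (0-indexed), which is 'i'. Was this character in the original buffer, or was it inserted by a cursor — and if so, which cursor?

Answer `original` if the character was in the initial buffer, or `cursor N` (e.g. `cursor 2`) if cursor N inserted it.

After op 1 (move_right): buffer="gkvehy" (len 6), cursors c1@5 c2@6, authorship ......
After op 2 (insert('h')): buffer="gkvehhyh" (len 8), cursors c1@6 c2@8, authorship .....1.2
After op 3 (move_left): buffer="gkvehhyh" (len 8), cursors c1@5 c2@7, authorship .....1.2
After op 4 (add_cursor(8)): buffer="gkvehhyh" (len 8), cursors c1@5 c2@7 c3@8, authorship .....1.2
After op 5 (insert('i')): buffer="gkvehihyihi" (len 11), cursors c1@6 c2@9 c3@11, authorship .....11.223
After op 6 (move_right): buffer="gkvehihyihi" (len 11), cursors c1@7 c2@10 c3@11, authorship .....11.223
After op 7 (delete): buffer="gkvehiyi" (len 8), cursors c1@6 c2@8 c3@8, authorship .....1.2
After op 8 (move_right): buffer="gkvehiyi" (len 8), cursors c1@7 c2@8 c3@8, authorship .....1.2
Authorship (.=original, N=cursor N): . . . . . 1 . 2
Index 7: author = 2

Answer: cursor 2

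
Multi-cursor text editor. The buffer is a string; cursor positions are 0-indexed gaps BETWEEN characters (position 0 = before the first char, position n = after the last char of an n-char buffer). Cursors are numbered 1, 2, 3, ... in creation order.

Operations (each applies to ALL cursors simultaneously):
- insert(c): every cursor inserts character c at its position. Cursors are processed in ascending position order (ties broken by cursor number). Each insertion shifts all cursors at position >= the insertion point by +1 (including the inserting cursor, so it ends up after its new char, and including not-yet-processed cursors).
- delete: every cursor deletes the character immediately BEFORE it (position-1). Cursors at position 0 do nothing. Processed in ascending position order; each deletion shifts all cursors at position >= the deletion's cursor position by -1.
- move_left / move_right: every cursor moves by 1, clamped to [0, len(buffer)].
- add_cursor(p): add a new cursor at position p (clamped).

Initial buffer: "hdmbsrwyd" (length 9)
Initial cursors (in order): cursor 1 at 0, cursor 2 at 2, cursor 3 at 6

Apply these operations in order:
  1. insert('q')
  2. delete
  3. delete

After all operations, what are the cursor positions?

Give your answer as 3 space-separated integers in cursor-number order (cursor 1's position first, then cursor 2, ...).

Answer: 0 1 4

Derivation:
After op 1 (insert('q')): buffer="qhdqmbsrqwyd" (len 12), cursors c1@1 c2@4 c3@9, authorship 1..2....3...
After op 2 (delete): buffer="hdmbsrwyd" (len 9), cursors c1@0 c2@2 c3@6, authorship .........
After op 3 (delete): buffer="hmbswyd" (len 7), cursors c1@0 c2@1 c3@4, authorship .......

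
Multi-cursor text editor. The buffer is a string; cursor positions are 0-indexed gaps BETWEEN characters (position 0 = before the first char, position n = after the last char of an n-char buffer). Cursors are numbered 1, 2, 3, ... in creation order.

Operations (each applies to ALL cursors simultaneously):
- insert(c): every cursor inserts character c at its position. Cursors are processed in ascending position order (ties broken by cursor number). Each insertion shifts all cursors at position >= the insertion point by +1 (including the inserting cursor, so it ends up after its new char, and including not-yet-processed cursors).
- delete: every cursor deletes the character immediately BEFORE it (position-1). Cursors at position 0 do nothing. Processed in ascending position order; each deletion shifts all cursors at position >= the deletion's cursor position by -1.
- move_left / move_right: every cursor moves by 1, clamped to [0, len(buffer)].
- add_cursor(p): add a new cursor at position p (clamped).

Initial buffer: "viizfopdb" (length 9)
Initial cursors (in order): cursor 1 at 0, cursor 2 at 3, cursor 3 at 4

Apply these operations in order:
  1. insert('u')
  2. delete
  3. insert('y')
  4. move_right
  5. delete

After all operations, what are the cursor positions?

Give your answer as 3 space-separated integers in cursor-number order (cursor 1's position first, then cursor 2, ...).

After op 1 (insert('u')): buffer="uviiuzufopdb" (len 12), cursors c1@1 c2@5 c3@7, authorship 1...2.3.....
After op 2 (delete): buffer="viizfopdb" (len 9), cursors c1@0 c2@3 c3@4, authorship .........
After op 3 (insert('y')): buffer="yviiyzyfopdb" (len 12), cursors c1@1 c2@5 c3@7, authorship 1...2.3.....
After op 4 (move_right): buffer="yviiyzyfopdb" (len 12), cursors c1@2 c2@6 c3@8, authorship 1...2.3.....
After op 5 (delete): buffer="yiiyyopdb" (len 9), cursors c1@1 c2@4 c3@5, authorship 1..23....

Answer: 1 4 5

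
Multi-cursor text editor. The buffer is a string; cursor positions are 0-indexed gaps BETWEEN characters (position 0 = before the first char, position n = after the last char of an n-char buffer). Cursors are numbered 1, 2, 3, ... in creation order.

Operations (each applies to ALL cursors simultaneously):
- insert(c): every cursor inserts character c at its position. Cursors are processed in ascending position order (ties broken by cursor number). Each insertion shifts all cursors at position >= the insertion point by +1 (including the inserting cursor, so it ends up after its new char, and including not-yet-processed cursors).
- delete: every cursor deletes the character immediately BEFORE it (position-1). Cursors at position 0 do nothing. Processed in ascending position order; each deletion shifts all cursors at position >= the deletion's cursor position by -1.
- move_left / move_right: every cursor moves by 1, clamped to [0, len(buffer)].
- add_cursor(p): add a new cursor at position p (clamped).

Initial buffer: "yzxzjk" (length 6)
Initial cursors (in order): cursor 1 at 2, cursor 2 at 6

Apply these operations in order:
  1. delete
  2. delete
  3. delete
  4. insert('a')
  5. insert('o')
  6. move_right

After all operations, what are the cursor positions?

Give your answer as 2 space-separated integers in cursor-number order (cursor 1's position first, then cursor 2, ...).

After op 1 (delete): buffer="yxzj" (len 4), cursors c1@1 c2@4, authorship ....
After op 2 (delete): buffer="xz" (len 2), cursors c1@0 c2@2, authorship ..
After op 3 (delete): buffer="x" (len 1), cursors c1@0 c2@1, authorship .
After op 4 (insert('a')): buffer="axa" (len 3), cursors c1@1 c2@3, authorship 1.2
After op 5 (insert('o')): buffer="aoxao" (len 5), cursors c1@2 c2@5, authorship 11.22
After op 6 (move_right): buffer="aoxao" (len 5), cursors c1@3 c2@5, authorship 11.22

Answer: 3 5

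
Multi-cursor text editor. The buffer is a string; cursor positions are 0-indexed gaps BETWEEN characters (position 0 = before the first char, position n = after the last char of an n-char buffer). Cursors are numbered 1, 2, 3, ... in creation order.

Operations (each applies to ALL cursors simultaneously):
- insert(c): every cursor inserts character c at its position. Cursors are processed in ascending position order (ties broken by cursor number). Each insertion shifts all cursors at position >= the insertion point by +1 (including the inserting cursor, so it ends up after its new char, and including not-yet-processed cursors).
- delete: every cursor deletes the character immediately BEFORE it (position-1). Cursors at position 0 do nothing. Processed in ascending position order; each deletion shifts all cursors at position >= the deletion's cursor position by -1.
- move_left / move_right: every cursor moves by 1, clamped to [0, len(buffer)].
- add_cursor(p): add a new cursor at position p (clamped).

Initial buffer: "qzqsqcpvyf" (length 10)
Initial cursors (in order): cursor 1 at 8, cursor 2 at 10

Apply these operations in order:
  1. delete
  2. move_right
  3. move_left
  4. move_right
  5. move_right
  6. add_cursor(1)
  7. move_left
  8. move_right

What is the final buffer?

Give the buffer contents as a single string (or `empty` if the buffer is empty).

Answer: qzqsqcpy

Derivation:
After op 1 (delete): buffer="qzqsqcpy" (len 8), cursors c1@7 c2@8, authorship ........
After op 2 (move_right): buffer="qzqsqcpy" (len 8), cursors c1@8 c2@8, authorship ........
After op 3 (move_left): buffer="qzqsqcpy" (len 8), cursors c1@7 c2@7, authorship ........
After op 4 (move_right): buffer="qzqsqcpy" (len 8), cursors c1@8 c2@8, authorship ........
After op 5 (move_right): buffer="qzqsqcpy" (len 8), cursors c1@8 c2@8, authorship ........
After op 6 (add_cursor(1)): buffer="qzqsqcpy" (len 8), cursors c3@1 c1@8 c2@8, authorship ........
After op 7 (move_left): buffer="qzqsqcpy" (len 8), cursors c3@0 c1@7 c2@7, authorship ........
After op 8 (move_right): buffer="qzqsqcpy" (len 8), cursors c3@1 c1@8 c2@8, authorship ........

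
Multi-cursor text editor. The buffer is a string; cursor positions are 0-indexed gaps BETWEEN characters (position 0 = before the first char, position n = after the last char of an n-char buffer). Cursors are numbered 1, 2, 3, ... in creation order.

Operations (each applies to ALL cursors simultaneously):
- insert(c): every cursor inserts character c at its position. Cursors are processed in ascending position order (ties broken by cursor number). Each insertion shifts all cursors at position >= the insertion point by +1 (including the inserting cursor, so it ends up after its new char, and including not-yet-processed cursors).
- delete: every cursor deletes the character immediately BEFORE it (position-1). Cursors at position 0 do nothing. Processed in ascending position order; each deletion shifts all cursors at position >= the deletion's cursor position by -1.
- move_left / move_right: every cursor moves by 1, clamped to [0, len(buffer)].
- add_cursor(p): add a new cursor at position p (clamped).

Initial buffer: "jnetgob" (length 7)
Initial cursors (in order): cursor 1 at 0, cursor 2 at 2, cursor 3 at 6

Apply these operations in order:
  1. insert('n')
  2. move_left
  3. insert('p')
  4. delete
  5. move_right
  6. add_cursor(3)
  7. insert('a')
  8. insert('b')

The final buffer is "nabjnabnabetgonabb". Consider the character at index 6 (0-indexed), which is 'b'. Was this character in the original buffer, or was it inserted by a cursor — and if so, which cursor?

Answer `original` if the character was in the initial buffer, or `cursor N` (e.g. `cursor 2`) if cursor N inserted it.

Answer: cursor 4

Derivation:
After op 1 (insert('n')): buffer="njnnetgonb" (len 10), cursors c1@1 c2@4 c3@9, authorship 1..2....3.
After op 2 (move_left): buffer="njnnetgonb" (len 10), cursors c1@0 c2@3 c3@8, authorship 1..2....3.
After op 3 (insert('p')): buffer="pnjnpnetgopnb" (len 13), cursors c1@1 c2@5 c3@11, authorship 11..22....33.
After op 4 (delete): buffer="njnnetgonb" (len 10), cursors c1@0 c2@3 c3@8, authorship 1..2....3.
After op 5 (move_right): buffer="njnnetgonb" (len 10), cursors c1@1 c2@4 c3@9, authorship 1..2....3.
After op 6 (add_cursor(3)): buffer="njnnetgonb" (len 10), cursors c1@1 c4@3 c2@4 c3@9, authorship 1..2....3.
After op 7 (insert('a')): buffer="najnanaetgonab" (len 14), cursors c1@2 c4@5 c2@7 c3@13, authorship 11..422....33.
After op 8 (insert('b')): buffer="nabjnabnabetgonabb" (len 18), cursors c1@3 c4@7 c2@10 c3@17, authorship 111..44222....333.
Authorship (.=original, N=cursor N): 1 1 1 . . 4 4 2 2 2 . . . . 3 3 3 .
Index 6: author = 4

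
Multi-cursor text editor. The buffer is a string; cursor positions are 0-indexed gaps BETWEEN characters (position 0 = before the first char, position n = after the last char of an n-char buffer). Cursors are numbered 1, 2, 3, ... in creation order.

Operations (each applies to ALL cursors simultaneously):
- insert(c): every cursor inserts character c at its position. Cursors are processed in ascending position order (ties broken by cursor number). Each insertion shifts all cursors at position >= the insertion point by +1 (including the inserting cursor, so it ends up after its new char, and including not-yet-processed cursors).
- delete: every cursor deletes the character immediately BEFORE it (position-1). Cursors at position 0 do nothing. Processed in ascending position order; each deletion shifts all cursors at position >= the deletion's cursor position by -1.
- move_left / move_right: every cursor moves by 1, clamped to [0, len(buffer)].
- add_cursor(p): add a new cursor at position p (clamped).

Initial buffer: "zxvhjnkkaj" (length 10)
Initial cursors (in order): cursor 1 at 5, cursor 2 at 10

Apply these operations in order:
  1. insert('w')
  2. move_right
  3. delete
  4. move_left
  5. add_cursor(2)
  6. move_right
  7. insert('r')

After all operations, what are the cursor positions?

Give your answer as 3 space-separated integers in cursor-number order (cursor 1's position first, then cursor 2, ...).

Answer: 8 13 4

Derivation:
After op 1 (insert('w')): buffer="zxvhjwnkkajw" (len 12), cursors c1@6 c2@12, authorship .....1.....2
After op 2 (move_right): buffer="zxvhjwnkkajw" (len 12), cursors c1@7 c2@12, authorship .....1.....2
After op 3 (delete): buffer="zxvhjwkkaj" (len 10), cursors c1@6 c2@10, authorship .....1....
After op 4 (move_left): buffer="zxvhjwkkaj" (len 10), cursors c1@5 c2@9, authorship .....1....
After op 5 (add_cursor(2)): buffer="zxvhjwkkaj" (len 10), cursors c3@2 c1@5 c2@9, authorship .....1....
After op 6 (move_right): buffer="zxvhjwkkaj" (len 10), cursors c3@3 c1@6 c2@10, authorship .....1....
After op 7 (insert('r')): buffer="zxvrhjwrkkajr" (len 13), cursors c3@4 c1@8 c2@13, authorship ...3..11....2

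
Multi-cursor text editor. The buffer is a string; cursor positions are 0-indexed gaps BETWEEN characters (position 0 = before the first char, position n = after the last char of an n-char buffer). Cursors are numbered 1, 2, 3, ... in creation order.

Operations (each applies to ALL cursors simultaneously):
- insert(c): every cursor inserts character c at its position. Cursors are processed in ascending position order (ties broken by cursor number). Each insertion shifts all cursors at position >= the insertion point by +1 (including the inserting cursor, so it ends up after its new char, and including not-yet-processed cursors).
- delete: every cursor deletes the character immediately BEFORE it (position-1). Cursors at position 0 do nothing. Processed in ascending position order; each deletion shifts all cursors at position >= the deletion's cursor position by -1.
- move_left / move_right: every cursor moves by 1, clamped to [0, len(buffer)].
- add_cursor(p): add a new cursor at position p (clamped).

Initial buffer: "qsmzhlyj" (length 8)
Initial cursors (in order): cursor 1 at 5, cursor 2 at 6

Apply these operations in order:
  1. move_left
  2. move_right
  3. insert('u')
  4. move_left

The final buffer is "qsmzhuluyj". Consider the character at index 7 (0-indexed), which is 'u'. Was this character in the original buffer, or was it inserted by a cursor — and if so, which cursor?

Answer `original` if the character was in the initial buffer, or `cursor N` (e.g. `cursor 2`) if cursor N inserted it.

After op 1 (move_left): buffer="qsmzhlyj" (len 8), cursors c1@4 c2@5, authorship ........
After op 2 (move_right): buffer="qsmzhlyj" (len 8), cursors c1@5 c2@6, authorship ........
After op 3 (insert('u')): buffer="qsmzhuluyj" (len 10), cursors c1@6 c2@8, authorship .....1.2..
After op 4 (move_left): buffer="qsmzhuluyj" (len 10), cursors c1@5 c2@7, authorship .....1.2..
Authorship (.=original, N=cursor N): . . . . . 1 . 2 . .
Index 7: author = 2

Answer: cursor 2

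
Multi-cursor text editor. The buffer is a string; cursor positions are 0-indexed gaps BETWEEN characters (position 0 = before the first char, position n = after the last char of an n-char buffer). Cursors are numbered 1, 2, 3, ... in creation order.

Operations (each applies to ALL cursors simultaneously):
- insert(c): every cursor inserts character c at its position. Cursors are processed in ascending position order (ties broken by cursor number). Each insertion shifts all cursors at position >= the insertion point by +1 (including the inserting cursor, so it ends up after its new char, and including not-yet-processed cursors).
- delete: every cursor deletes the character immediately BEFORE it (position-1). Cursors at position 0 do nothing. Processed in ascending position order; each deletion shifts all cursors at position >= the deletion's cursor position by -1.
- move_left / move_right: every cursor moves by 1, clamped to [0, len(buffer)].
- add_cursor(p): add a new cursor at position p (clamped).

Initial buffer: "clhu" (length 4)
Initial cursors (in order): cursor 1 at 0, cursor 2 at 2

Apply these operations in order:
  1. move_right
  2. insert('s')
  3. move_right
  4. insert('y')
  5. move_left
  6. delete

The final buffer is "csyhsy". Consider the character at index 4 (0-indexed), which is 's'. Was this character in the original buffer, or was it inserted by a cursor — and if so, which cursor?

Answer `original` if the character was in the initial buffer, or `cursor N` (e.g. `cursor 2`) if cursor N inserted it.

After op 1 (move_right): buffer="clhu" (len 4), cursors c1@1 c2@3, authorship ....
After op 2 (insert('s')): buffer="cslhsu" (len 6), cursors c1@2 c2@5, authorship .1..2.
After op 3 (move_right): buffer="cslhsu" (len 6), cursors c1@3 c2@6, authorship .1..2.
After op 4 (insert('y')): buffer="cslyhsuy" (len 8), cursors c1@4 c2@8, authorship .1.1.2.2
After op 5 (move_left): buffer="cslyhsuy" (len 8), cursors c1@3 c2@7, authorship .1.1.2.2
After op 6 (delete): buffer="csyhsy" (len 6), cursors c1@2 c2@5, authorship .11.22
Authorship (.=original, N=cursor N): . 1 1 . 2 2
Index 4: author = 2

Answer: cursor 2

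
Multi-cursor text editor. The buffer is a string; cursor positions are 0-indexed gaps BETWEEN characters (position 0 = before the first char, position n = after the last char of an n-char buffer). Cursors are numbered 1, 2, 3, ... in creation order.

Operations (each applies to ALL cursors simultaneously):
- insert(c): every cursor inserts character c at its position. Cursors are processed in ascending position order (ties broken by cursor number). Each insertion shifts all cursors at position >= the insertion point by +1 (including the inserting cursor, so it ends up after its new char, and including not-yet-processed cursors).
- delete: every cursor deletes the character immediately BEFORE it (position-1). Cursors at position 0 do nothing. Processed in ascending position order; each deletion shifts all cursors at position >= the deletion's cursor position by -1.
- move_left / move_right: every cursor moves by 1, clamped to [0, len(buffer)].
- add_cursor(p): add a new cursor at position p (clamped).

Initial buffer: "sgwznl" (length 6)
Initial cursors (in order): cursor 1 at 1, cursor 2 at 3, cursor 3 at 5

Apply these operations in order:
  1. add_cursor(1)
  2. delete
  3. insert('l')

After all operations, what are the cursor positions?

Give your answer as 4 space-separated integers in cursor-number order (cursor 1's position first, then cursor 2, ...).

Answer: 2 4 6 2

Derivation:
After op 1 (add_cursor(1)): buffer="sgwznl" (len 6), cursors c1@1 c4@1 c2@3 c3@5, authorship ......
After op 2 (delete): buffer="gzl" (len 3), cursors c1@0 c4@0 c2@1 c3@2, authorship ...
After op 3 (insert('l')): buffer="llglzll" (len 7), cursors c1@2 c4@2 c2@4 c3@6, authorship 14.2.3.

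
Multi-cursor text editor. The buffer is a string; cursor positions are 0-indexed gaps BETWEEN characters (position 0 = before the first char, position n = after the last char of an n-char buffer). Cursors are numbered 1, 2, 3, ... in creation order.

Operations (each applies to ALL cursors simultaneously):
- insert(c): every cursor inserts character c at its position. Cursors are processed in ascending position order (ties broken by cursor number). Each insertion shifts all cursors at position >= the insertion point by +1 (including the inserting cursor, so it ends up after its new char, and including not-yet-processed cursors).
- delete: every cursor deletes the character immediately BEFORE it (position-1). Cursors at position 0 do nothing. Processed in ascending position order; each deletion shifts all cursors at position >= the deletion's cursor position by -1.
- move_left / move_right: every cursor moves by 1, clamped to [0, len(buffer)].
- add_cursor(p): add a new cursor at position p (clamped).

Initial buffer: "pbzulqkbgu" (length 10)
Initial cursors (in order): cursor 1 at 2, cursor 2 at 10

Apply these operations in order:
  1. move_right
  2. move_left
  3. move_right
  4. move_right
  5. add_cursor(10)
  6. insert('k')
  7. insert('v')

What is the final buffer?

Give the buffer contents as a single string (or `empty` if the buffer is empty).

After op 1 (move_right): buffer="pbzulqkbgu" (len 10), cursors c1@3 c2@10, authorship ..........
After op 2 (move_left): buffer="pbzulqkbgu" (len 10), cursors c1@2 c2@9, authorship ..........
After op 3 (move_right): buffer="pbzulqkbgu" (len 10), cursors c1@3 c2@10, authorship ..........
After op 4 (move_right): buffer="pbzulqkbgu" (len 10), cursors c1@4 c2@10, authorship ..........
After op 5 (add_cursor(10)): buffer="pbzulqkbgu" (len 10), cursors c1@4 c2@10 c3@10, authorship ..........
After op 6 (insert('k')): buffer="pbzuklqkbgukk" (len 13), cursors c1@5 c2@13 c3@13, authorship ....1......23
After op 7 (insert('v')): buffer="pbzukvlqkbgukkvv" (len 16), cursors c1@6 c2@16 c3@16, authorship ....11......2323

Answer: pbzukvlqkbgukkvv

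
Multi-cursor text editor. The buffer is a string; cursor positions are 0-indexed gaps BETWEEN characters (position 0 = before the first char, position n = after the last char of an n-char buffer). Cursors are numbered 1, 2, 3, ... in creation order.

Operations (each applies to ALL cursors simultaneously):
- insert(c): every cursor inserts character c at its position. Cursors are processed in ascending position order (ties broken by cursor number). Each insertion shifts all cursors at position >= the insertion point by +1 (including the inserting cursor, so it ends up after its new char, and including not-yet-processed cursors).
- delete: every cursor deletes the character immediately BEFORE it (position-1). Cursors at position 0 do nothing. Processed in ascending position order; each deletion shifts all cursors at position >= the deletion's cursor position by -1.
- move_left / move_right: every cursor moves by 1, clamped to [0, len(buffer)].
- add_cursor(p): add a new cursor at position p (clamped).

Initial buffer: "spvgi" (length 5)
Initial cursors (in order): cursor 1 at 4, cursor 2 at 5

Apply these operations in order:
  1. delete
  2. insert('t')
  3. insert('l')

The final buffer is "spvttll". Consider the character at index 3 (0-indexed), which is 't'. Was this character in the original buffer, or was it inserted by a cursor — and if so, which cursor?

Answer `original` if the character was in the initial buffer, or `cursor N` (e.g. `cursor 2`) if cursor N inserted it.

Answer: cursor 1

Derivation:
After op 1 (delete): buffer="spv" (len 3), cursors c1@3 c2@3, authorship ...
After op 2 (insert('t')): buffer="spvtt" (len 5), cursors c1@5 c2@5, authorship ...12
After op 3 (insert('l')): buffer="spvttll" (len 7), cursors c1@7 c2@7, authorship ...1212
Authorship (.=original, N=cursor N): . . . 1 2 1 2
Index 3: author = 1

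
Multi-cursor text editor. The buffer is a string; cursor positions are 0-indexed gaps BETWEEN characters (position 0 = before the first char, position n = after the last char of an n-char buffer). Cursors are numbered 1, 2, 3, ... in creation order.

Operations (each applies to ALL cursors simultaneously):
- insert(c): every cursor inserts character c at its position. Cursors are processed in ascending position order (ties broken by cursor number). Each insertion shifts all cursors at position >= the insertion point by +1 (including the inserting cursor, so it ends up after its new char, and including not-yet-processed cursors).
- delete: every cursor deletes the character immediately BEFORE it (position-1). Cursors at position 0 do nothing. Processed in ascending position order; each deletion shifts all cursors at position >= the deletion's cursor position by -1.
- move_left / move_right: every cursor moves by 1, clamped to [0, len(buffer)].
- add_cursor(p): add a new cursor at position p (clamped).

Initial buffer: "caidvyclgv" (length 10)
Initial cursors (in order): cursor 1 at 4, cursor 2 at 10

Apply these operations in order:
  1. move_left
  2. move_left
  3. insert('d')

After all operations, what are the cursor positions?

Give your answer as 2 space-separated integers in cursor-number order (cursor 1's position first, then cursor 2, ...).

After op 1 (move_left): buffer="caidvyclgv" (len 10), cursors c1@3 c2@9, authorship ..........
After op 2 (move_left): buffer="caidvyclgv" (len 10), cursors c1@2 c2@8, authorship ..........
After op 3 (insert('d')): buffer="cadidvycldgv" (len 12), cursors c1@3 c2@10, authorship ..1......2..

Answer: 3 10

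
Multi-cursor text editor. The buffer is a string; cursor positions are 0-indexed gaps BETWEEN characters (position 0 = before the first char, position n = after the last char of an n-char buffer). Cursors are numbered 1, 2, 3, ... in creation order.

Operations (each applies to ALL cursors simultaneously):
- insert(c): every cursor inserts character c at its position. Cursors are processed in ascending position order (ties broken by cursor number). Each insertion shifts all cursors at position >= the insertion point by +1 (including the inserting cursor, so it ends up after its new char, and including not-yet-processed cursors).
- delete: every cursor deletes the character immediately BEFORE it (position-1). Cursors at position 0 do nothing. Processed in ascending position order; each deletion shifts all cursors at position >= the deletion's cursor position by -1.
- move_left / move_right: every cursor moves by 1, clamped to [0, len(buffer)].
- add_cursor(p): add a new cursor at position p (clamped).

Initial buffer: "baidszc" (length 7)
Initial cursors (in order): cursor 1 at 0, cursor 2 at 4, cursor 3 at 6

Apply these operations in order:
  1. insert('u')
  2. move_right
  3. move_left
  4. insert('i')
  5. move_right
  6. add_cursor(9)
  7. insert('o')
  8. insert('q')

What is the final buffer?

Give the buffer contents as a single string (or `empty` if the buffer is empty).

Answer: uiboqaiduisooqqzuicoq

Derivation:
After op 1 (insert('u')): buffer="ubaiduszuc" (len 10), cursors c1@1 c2@6 c3@9, authorship 1....2..3.
After op 2 (move_right): buffer="ubaiduszuc" (len 10), cursors c1@2 c2@7 c3@10, authorship 1....2..3.
After op 3 (move_left): buffer="ubaiduszuc" (len 10), cursors c1@1 c2@6 c3@9, authorship 1....2..3.
After op 4 (insert('i')): buffer="uibaiduiszuic" (len 13), cursors c1@2 c2@8 c3@12, authorship 11....22..33.
After op 5 (move_right): buffer="uibaiduiszuic" (len 13), cursors c1@3 c2@9 c3@13, authorship 11....22..33.
After op 6 (add_cursor(9)): buffer="uibaiduiszuic" (len 13), cursors c1@3 c2@9 c4@9 c3@13, authorship 11....22..33.
After op 7 (insert('o')): buffer="uiboaiduisoozuico" (len 17), cursors c1@4 c2@12 c4@12 c3@17, authorship 11.1...22.24.33.3
After op 8 (insert('q')): buffer="uiboqaiduisooqqzuicoq" (len 21), cursors c1@5 c2@15 c4@15 c3@21, authorship 11.11...22.2424.33.33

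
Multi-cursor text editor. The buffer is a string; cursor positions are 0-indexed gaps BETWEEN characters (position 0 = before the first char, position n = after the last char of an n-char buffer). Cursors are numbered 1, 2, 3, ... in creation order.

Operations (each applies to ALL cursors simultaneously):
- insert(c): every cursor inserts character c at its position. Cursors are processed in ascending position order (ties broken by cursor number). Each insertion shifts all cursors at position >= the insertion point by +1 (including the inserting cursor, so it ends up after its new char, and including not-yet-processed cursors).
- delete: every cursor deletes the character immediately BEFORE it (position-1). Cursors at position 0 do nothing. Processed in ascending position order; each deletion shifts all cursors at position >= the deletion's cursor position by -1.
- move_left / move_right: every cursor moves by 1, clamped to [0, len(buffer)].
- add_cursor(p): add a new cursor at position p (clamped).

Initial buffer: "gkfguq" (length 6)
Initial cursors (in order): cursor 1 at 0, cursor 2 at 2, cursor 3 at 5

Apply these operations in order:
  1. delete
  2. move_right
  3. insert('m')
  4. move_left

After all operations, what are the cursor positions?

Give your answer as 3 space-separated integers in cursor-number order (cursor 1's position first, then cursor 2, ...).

After op 1 (delete): buffer="gfgq" (len 4), cursors c1@0 c2@1 c3@3, authorship ....
After op 2 (move_right): buffer="gfgq" (len 4), cursors c1@1 c2@2 c3@4, authorship ....
After op 3 (insert('m')): buffer="gmfmgqm" (len 7), cursors c1@2 c2@4 c3@7, authorship .1.2..3
After op 4 (move_left): buffer="gmfmgqm" (len 7), cursors c1@1 c2@3 c3@6, authorship .1.2..3

Answer: 1 3 6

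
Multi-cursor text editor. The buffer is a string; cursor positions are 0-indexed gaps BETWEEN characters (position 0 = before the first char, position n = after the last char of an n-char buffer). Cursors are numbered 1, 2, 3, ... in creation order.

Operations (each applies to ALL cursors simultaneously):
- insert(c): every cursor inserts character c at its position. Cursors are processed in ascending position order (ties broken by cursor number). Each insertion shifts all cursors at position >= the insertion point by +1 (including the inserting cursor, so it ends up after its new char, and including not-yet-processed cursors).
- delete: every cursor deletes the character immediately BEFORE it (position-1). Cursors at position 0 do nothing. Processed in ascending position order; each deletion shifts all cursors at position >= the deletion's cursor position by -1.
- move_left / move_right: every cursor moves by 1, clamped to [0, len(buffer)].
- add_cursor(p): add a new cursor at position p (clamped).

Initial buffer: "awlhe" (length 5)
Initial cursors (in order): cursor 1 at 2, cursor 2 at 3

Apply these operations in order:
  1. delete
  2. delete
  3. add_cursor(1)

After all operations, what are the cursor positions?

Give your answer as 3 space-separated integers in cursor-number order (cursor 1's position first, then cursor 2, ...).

Answer: 0 0 1

Derivation:
After op 1 (delete): buffer="ahe" (len 3), cursors c1@1 c2@1, authorship ...
After op 2 (delete): buffer="he" (len 2), cursors c1@0 c2@0, authorship ..
After op 3 (add_cursor(1)): buffer="he" (len 2), cursors c1@0 c2@0 c3@1, authorship ..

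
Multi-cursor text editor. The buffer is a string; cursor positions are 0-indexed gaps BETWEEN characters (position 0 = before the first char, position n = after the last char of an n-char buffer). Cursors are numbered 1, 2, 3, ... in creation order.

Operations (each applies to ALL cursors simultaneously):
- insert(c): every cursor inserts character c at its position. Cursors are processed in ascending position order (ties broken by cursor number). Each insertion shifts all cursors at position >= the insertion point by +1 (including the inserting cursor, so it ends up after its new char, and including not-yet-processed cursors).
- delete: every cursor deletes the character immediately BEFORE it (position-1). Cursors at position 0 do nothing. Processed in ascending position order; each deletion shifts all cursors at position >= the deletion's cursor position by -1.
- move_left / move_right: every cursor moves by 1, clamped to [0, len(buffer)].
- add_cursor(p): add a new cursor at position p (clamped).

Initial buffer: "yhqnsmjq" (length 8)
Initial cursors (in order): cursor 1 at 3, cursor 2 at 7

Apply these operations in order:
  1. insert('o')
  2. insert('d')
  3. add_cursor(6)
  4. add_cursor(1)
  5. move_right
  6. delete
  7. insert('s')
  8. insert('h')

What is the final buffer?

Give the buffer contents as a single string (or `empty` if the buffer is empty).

Answer: yshqodsshhmjodsh

Derivation:
After op 1 (insert('o')): buffer="yhqonsmjoq" (len 10), cursors c1@4 c2@9, authorship ...1....2.
After op 2 (insert('d')): buffer="yhqodnsmjodq" (len 12), cursors c1@5 c2@11, authorship ...11....22.
After op 3 (add_cursor(6)): buffer="yhqodnsmjodq" (len 12), cursors c1@5 c3@6 c2@11, authorship ...11....22.
After op 4 (add_cursor(1)): buffer="yhqodnsmjodq" (len 12), cursors c4@1 c1@5 c3@6 c2@11, authorship ...11....22.
After op 5 (move_right): buffer="yhqodnsmjodq" (len 12), cursors c4@2 c1@6 c3@7 c2@12, authorship ...11....22.
After op 6 (delete): buffer="yqodmjod" (len 8), cursors c4@1 c1@4 c3@4 c2@8, authorship ..11..22
After op 7 (insert('s')): buffer="ysqodssmjods" (len 12), cursors c4@2 c1@7 c3@7 c2@12, authorship .4.1113..222
After op 8 (insert('h')): buffer="yshqodsshhmjodsh" (len 16), cursors c4@3 c1@10 c3@10 c2@16, authorship .44.111313..2222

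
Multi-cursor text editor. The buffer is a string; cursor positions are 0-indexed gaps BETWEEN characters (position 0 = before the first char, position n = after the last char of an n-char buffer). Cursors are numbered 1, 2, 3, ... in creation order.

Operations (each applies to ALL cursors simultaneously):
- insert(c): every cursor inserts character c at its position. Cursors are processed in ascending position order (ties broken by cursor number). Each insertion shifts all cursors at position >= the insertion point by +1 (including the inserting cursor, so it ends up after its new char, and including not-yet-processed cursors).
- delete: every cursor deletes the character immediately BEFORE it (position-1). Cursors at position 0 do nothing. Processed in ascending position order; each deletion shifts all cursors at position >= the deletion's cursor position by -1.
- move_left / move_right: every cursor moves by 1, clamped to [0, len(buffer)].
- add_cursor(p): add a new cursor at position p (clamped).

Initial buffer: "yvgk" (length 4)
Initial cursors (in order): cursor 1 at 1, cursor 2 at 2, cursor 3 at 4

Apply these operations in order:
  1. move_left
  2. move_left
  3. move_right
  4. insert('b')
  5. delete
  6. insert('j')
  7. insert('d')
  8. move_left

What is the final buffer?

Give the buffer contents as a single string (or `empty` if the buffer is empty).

Answer: yjjddvgjdk

Derivation:
After op 1 (move_left): buffer="yvgk" (len 4), cursors c1@0 c2@1 c3@3, authorship ....
After op 2 (move_left): buffer="yvgk" (len 4), cursors c1@0 c2@0 c3@2, authorship ....
After op 3 (move_right): buffer="yvgk" (len 4), cursors c1@1 c2@1 c3@3, authorship ....
After op 4 (insert('b')): buffer="ybbvgbk" (len 7), cursors c1@3 c2@3 c3@6, authorship .12..3.
After op 5 (delete): buffer="yvgk" (len 4), cursors c1@1 c2@1 c3@3, authorship ....
After op 6 (insert('j')): buffer="yjjvgjk" (len 7), cursors c1@3 c2@3 c3@6, authorship .12..3.
After op 7 (insert('d')): buffer="yjjddvgjdk" (len 10), cursors c1@5 c2@5 c3@9, authorship .1212..33.
After op 8 (move_left): buffer="yjjddvgjdk" (len 10), cursors c1@4 c2@4 c3@8, authorship .1212..33.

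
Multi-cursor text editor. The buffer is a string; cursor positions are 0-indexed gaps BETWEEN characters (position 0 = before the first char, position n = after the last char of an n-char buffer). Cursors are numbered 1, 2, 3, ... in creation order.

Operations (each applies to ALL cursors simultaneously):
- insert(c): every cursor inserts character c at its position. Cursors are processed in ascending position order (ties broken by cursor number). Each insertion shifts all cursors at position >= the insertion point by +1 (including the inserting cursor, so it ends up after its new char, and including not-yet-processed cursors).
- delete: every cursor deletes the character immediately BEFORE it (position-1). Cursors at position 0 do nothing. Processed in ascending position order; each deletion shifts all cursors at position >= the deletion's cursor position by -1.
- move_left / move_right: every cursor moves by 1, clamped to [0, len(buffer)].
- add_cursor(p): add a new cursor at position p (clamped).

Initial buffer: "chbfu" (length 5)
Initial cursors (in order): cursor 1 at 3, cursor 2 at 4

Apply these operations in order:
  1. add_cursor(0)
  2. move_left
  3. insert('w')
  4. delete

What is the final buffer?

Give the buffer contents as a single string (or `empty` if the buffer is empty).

After op 1 (add_cursor(0)): buffer="chbfu" (len 5), cursors c3@0 c1@3 c2@4, authorship .....
After op 2 (move_left): buffer="chbfu" (len 5), cursors c3@0 c1@2 c2@3, authorship .....
After op 3 (insert('w')): buffer="wchwbwfu" (len 8), cursors c3@1 c1@4 c2@6, authorship 3..1.2..
After op 4 (delete): buffer="chbfu" (len 5), cursors c3@0 c1@2 c2@3, authorship .....

Answer: chbfu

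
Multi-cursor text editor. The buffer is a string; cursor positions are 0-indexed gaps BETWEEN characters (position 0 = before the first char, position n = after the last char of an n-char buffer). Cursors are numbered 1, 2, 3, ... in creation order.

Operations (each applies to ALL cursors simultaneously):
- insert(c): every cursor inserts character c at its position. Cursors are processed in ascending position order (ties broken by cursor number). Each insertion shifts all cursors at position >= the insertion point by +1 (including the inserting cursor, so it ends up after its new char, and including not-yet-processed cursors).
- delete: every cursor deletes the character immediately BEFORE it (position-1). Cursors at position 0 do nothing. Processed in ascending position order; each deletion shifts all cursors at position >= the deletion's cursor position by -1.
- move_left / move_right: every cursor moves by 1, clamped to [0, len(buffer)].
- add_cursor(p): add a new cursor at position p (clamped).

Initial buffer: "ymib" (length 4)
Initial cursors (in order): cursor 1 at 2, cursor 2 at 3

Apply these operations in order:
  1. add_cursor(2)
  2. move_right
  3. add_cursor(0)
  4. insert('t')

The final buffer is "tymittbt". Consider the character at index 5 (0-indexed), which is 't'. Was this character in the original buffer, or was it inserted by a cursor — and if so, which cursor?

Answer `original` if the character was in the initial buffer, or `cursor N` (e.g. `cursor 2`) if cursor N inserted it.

Answer: cursor 3

Derivation:
After op 1 (add_cursor(2)): buffer="ymib" (len 4), cursors c1@2 c3@2 c2@3, authorship ....
After op 2 (move_right): buffer="ymib" (len 4), cursors c1@3 c3@3 c2@4, authorship ....
After op 3 (add_cursor(0)): buffer="ymib" (len 4), cursors c4@0 c1@3 c3@3 c2@4, authorship ....
After op 4 (insert('t')): buffer="tymittbt" (len 8), cursors c4@1 c1@6 c3@6 c2@8, authorship 4...13.2
Authorship (.=original, N=cursor N): 4 . . . 1 3 . 2
Index 5: author = 3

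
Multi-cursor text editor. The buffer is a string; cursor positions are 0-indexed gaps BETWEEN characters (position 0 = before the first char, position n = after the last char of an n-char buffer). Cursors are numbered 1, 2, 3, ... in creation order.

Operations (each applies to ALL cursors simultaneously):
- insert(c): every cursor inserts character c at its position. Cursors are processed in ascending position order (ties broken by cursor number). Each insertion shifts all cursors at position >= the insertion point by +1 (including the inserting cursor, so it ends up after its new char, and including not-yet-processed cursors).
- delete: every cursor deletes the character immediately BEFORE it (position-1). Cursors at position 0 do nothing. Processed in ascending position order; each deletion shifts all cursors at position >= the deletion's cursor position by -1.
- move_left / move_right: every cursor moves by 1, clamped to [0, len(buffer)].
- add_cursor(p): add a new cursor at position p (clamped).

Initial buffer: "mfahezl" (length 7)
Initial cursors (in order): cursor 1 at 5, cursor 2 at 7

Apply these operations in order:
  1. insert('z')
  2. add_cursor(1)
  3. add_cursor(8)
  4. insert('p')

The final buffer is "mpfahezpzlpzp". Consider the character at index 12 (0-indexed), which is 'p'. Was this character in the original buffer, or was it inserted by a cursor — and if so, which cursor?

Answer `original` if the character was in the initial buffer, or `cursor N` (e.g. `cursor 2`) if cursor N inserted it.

Answer: cursor 2

Derivation:
After op 1 (insert('z')): buffer="mfahezzlz" (len 9), cursors c1@6 c2@9, authorship .....1..2
After op 2 (add_cursor(1)): buffer="mfahezzlz" (len 9), cursors c3@1 c1@6 c2@9, authorship .....1..2
After op 3 (add_cursor(8)): buffer="mfahezzlz" (len 9), cursors c3@1 c1@6 c4@8 c2@9, authorship .....1..2
After op 4 (insert('p')): buffer="mpfahezpzlpzp" (len 13), cursors c3@2 c1@8 c4@11 c2@13, authorship .3....11..422
Authorship (.=original, N=cursor N): . 3 . . . . 1 1 . . 4 2 2
Index 12: author = 2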